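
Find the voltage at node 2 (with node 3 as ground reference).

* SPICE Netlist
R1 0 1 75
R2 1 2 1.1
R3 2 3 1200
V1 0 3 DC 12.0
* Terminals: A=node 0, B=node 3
Nodal analysis, taking node 3 as the 0 V reference.
Source V1 fixes V_0 = 12 V.
KCL at each unknown node (sum of currents leaving = 0; resistances in Ω):
  Node 1: (V_1 - 12)/75 + (V_1 - V_2)/1.1 = 0
  Node 2: (V_2 - V_1)/1.1 + (V_2 - 0)/1200 = 0
Collecting terms (coefficients in siemens):
  0.9224·V_1 - 0.9091·V_2 = 0.16
  0.9099·V_2 - 0.9091·V_1 = 0
Determinant D = (0.9224)(0.9099) - (-0.9091)(-0.9091) = 0.01289
V_1 = [(0.16)(0.9099) - (-0.9091)(0)]/D = 11.29 V
V_2 = [(0.9224)(0) - (0.16)(-0.9091)]/D = 11.28 V
The requested potential is V_2 = 11.28 V.

Final answer: V_2 = 11.28 V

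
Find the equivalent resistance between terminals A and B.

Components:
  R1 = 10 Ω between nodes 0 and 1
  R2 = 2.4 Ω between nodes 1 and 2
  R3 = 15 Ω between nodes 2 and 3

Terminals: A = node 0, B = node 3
Reduce the network between node 0 (A) and node 3 (B) by series/parallel combination:
  Rs1 = R1 + R2 (series, joined only at node 1) = 10 + 2.4 = 12.4 Ω
  Rs2 = R3 + Rs1 (series, joined only at node 2) = 15 + 12.4 = 27.4 Ω
R_eq = 27.4 Ω

Final answer: 27.4 Ω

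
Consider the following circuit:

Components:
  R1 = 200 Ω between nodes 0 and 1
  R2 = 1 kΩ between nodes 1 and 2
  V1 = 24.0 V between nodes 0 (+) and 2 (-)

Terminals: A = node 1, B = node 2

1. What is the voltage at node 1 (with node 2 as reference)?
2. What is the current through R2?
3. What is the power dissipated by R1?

Nodal analysis, taking node 2 as the 0 V reference.
Source V1 fixes V_0 = 24 V.
KCL at each unknown node (sum of currents leaving = 0; resistances in Ω):
  Node 1: (V_1 - 24)/200 + (V_1 - 0)/1000 = 0
Collecting terms: 0.006 × V_1 = 0.12  =>  V_1 = 20 V
Part 1:
  Read off the nodal solution: V_1 = 20 V
Part 2:
  I_R2 = (V_1 - V_2)/R2 = (20 - 0)/1000 = 0.02 A
  Magnitude: I_R2 = 0.02 A
Part 3:
  I_R1 = (V_0 - V_1)/R1 = (24 - 20)/200 = 0.02 A
  P_R1 = I_R1² × R1 = (0.02)² × 200 = 0.08 W

Final answers:
1. V_1 = 20 V
2. I_R2 = 0.02 A
3. P_R1 = 0.08 W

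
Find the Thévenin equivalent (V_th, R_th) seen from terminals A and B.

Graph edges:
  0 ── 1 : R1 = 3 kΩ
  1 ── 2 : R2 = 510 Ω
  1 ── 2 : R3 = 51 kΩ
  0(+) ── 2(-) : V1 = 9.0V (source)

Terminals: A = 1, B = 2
Step 1 — V_th is the open-circuit voltage V_A - V_B (nothing connected across the terminals).
Nodal analysis, taking node 2 as the 0 V reference.
Source V1 fixes V_0 = 9 V.
KCL at each unknown node (sum of currents leaving = 0; resistances in Ω):
  Node 1: (V_1 - 9)/3000 + (V_1 - 0)/510 + (V_1 - 0)/51000 = 0
Collecting terms: 0.002314 × V_1 = 0.003  =>  V_1 = 1.297 V
V_th = V_1 - V_2 = 1.297 - 0 = 1.297 V
Step 2 — R_th: zero the source — replace V1 by a short circuit (node 2 merges into node 0) — and find the resistance seen between A (node 1) and B (node 0).
Reduce the network between node 1 (A) and node 0 (B) by series/parallel combination:
  Rp1 = R1 ‖ R2 ‖ R3 (parallel, all between nodes 0 and 1) = 1/(1/3000 + 1/510 + 1/51000) = 432.2 Ω
R_th = 432.2 Ω

Final answer: V_th = 1.297 V, R_th = 432.2 Ω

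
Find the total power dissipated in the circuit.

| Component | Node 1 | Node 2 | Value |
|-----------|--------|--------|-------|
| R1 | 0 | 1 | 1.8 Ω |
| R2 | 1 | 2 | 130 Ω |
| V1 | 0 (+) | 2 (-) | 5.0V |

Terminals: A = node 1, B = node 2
Nodal analysis, taking node 2 as the 0 V reference.
Source V1 fixes V_0 = 5 V.
KCL at each unknown node (sum of currents leaving = 0; resistances in Ω):
  Node 1: (V_1 - 5)/1.8 + (V_1 - 0)/130 = 0
Collecting terms: 0.5632 × V_1 = 2.778  =>  V_1 = 4.932 V
Power in each resistor, P = (ΔV)²/R:
  P_R1 = (5 - 4.932)²/1.8 = 0.00259 W
  P_R2 = (4.932 - 0)²/130 = 0.1871 W
P_total = P_R1 + P_R2 = 0.1897 W

Final answer: 0.1897 W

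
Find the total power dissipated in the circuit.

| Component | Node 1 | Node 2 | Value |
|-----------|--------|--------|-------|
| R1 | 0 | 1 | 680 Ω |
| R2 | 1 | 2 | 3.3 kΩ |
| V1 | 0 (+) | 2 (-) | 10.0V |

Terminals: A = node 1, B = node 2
Nodal analysis, taking node 2 as the 0 V reference.
Source V1 fixes V_0 = 10 V.
KCL at each unknown node (sum of currents leaving = 0; resistances in Ω):
  Node 1: (V_1 - 10)/680 + (V_1 - 0)/3300 = 0
Collecting terms: 0.001774 × V_1 = 0.01471  =>  V_1 = 8.291 V
Power in each resistor, P = (ΔV)²/R:
  P_R1 = (10 - 8.291)²/680 = 0.004293 W
  P_R2 = (8.291 - 0)²/3300 = 0.02083 W
P_total = P_R1 + P_R2 = 0.02513 W

Final answer: 0.02513 W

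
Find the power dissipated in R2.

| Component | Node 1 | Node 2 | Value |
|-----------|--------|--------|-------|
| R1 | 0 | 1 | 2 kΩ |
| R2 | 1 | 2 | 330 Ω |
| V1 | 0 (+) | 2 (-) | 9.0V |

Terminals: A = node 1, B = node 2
Nodal analysis, taking node 2 as the 0 V reference.
Source V1 fixes V_0 = 9 V.
KCL at each unknown node (sum of currents leaving = 0; resistances in Ω):
  Node 1: (V_1 - 9)/2000 + (V_1 - 0)/330 = 0
Collecting terms: 0.00353 × V_1 = 0.0045  =>  V_1 = 1.275 V
I_R2 = (V_1 - V_2)/R2 = (1.275 - 0)/330 = 0.003863 A
P_R2 = I_R2² × R2 = (0.003863)² × 330 = 0.004924 W

Final answer: 0.004924 W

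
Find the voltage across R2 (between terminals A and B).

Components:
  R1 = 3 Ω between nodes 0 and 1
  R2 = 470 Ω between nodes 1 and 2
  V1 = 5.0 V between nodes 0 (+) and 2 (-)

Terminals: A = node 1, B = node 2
R1 and R2 are in series across V1 (node 0 → node 1 → node 2), and the output A–B is taken across R2, so this is a voltage divider.
Series current: I = V1/(R1 + R2) = 5/(3 + 470) = 5/473 = 0.01057 A
V_R2 = I × R2 = V1 × R2/(R1 + R2) = 5 × 470/473 = 4.968 V

Final answer: 4.968 V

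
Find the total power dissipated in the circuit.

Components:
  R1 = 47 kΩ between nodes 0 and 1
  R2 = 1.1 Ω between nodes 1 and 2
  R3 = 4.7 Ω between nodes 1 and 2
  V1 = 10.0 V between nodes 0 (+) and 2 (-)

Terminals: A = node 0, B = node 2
Nodal analysis, taking node 2 as the 0 V reference.
Source V1 fixes V_0 = 10 V.
KCL at each unknown node (sum of currents leaving = 0; resistances in Ω):
  Node 1: (V_1 - 10)/47000 + (V_1 - 0)/1.1 + (V_1 - 0)/4.7 = 0
Collecting terms: 1.122 × V_1 = 0.0002128  =>  V_1 = 0.0001897 V
Power in each resistor, P = (ΔV)²/R:
  P_R1 = (10 - 0.0001897)²/47000 = 0.002128 W
  P_R2 = (0.0001897 - 0)²/1.1 = 0.0000000327 W
  P_R3 = (0.0001897 - 0)²/4.7 = 0.000000007653 W
P_total = P_R1 + P_R2 + P_R3 = 0.002128 W

Final answer: 0.002128 W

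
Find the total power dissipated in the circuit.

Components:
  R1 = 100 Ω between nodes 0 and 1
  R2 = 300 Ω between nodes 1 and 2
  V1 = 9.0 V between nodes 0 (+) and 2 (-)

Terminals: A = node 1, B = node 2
Nodal analysis, taking node 2 as the 0 V reference.
Source V1 fixes V_0 = 9 V.
KCL at each unknown node (sum of currents leaving = 0; resistances in Ω):
  Node 1: (V_1 - 9)/100 + (V_1 - 0)/300 = 0
Collecting terms: 0.01333 × V_1 = 0.09  =>  V_1 = 6.75 V
Power in each resistor, P = (ΔV)²/R:
  P_R1 = (9 - 6.75)²/100 = 0.05063 W
  P_R2 = (6.75 - 0)²/300 = 0.1519 W
P_total = P_R1 + P_R2 = 0.2025 W

Final answer: 0.2025 W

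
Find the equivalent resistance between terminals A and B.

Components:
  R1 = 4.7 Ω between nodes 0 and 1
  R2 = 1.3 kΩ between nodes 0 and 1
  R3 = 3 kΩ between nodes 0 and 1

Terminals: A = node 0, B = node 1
Reduce the network between node 0 (A) and node 1 (B) by series/parallel combination:
  Rp1 = R1 ‖ R2 ‖ R3 (parallel, all between nodes 0 and 1) = 1/(1/4.7 + 1/1300 + 1/3000) = 4.676 Ω
R_eq = 4.676 Ω

Final answer: 4.676 Ω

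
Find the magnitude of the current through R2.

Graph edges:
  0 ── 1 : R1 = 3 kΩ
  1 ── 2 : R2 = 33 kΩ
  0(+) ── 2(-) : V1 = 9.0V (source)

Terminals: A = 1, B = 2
Nodal analysis, taking node 2 as the 0 V reference.
Source V1 fixes V_0 = 9 V.
KCL at each unknown node (sum of currents leaving = 0; resistances in Ω):
  Node 1: (V_1 - 9)/3000 + (V_1 - 0)/33000 = 0
Collecting terms: 0.0003636 × V_1 = 0.003  =>  V_1 = 8.25 V
I_R2 = (V_1 - V_2)/R2 = (8.25 - 0)/33000 = 0.00025 A
|I_R2| = 0.00025 A

Final answer: |I_R2| = 0.00025 A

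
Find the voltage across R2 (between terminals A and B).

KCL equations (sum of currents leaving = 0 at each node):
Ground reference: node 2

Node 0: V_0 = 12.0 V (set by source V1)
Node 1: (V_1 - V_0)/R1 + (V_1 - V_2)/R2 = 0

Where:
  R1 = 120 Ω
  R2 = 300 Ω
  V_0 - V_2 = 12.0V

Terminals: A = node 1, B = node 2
R1 and R2 are in series across V1 (node 0 → node 1 → node 2), and the output A–B is taken across R2, so this is a voltage divider.
Series current: I = V1/(R1 + R2) = 12/(120 + 300) = 12/420 = 0.02857 A
V_R2 = I × R2 = V1 × R2/(R1 + R2) = 12 × 300/420 = 8.571 V

Final answer: 8.571 V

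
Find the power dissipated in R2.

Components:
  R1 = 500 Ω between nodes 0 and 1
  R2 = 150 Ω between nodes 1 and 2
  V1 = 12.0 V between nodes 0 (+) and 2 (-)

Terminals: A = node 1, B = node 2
Nodal analysis, taking node 2 as the 0 V reference.
Source V1 fixes V_0 = 12 V.
KCL at each unknown node (sum of currents leaving = 0; resistances in Ω):
  Node 1: (V_1 - 12)/500 + (V_1 - 0)/150 = 0
Collecting terms: 0.008667 × V_1 = 0.024  =>  V_1 = 2.769 V
I_R2 = (V_1 - V_2)/R2 = (2.769 - 0)/150 = 0.01846 A
P_R2 = I_R2² × R2 = (0.01846)² × 150 = 0.05112 W

Final answer: 0.05112 W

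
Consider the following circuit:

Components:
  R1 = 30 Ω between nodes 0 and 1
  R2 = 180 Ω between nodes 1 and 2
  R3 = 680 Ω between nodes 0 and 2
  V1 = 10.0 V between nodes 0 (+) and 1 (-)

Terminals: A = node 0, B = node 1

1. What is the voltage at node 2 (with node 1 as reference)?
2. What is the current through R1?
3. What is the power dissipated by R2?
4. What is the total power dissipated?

Nodal analysis, taking node 1 as the 0 V reference.
Source V1 fixes V_0 = 10 V.
KCL at each unknown node (sum of currents leaving = 0; resistances in Ω):
  Node 2: (V_2 - 0)/180 + (V_2 - 10)/680 = 0
Collecting terms: 0.007026 × V_2 = 0.01471  =>  V_2 = 2.093 V
Part 1:
  Read off the nodal solution: V_2 = 2.093 V
Part 2:
  I_R1 = (V_0 - V_1)/R1 = (10 - 0)/30 = 0.3333 A
  Magnitude: I_R1 = 0.3333 A
Part 3:
  I_R2 = (V_1 - V_2)/R2 = (0 - 2.093)/180 = -0.01163 A
  P_R2 = I_R2² × R2 = (-0.01163)² × 180 = 0.02434 W
Part 4:
  Power in each resistor, P = (ΔV)²/R:
    P_R1 = (10 - 0)²/30 = 3.333 W
    P_R2 = (0 - 2.093)²/180 = 0.02434 W
    P_R3 = (10 - 2.093)²/680 = 0.09194 W
  P_total = P_R1 + P_R2 + P_R3 = 3.45 W

Final answers:
1. V_2 = 2.093 V
2. I_R1 = 0.3333 A
3. P_R2 = 0.02434 W
4. P_total = 3.45 W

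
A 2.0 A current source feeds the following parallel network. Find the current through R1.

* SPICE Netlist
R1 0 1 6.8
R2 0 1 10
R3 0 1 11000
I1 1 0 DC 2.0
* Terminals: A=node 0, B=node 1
All resistors sit directly between nodes 0 and 1, so they are in parallel and share one voltage V; the full source current 2 A splits among them.
1/R_par = 1/6.8 + 1/10 + 1/11000 = 0.2471 S  =>  R_par = 4.046 Ω
V = I × R_par = 2 × 4.046 = 8.092 V
I_R1 = V/R1 = 8.092/6.8 = 1.19 A

Final answer: 1.19 A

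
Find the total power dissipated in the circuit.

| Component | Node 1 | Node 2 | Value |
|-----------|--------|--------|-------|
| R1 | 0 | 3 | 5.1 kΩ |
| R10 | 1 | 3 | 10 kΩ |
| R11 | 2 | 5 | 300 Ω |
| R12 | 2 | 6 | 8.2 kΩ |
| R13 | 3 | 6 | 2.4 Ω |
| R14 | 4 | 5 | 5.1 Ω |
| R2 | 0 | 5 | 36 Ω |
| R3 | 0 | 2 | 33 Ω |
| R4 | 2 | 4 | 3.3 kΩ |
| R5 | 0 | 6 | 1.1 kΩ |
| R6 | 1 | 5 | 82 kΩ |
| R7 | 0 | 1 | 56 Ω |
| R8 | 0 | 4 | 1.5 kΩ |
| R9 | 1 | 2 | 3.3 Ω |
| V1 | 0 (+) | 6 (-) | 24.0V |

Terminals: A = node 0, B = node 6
Nodal analysis, taking node 6 as the 0 V reference.
Source V1 fixes V_0 = 24 V.
KCL at each unknown node (sum of currents leaving = 0; resistances in Ω):
  Node 1: (V_1 - V_5)/82000 + (V_1 - 24)/56 + (V_1 - V_2)/3.3 + (V_1 - V_3)/10000 = 0
  Node 2: (V_2 - 24)/33 + (V_2 - V_4)/3300 + (V_2 - V_1)/3.3 + (V_2 - V_5)/300 + (V_2 - 0)/8200 = 0
  Node 3: (V_3 - 24)/5100 + (V_3 - V_1)/10000 + (V_3 - 0)/2.4 = 0
  Node 4: (V_4 - V_2)/3300 + (V_4 - 24)/1500 + (V_4 - V_5)/5.1 = 0
  Node 5: (V_5 - 24)/36 + (V_5 - V_1)/82000 + (V_5 - V_2)/300 + (V_5 - V_4)/5.1 = 0
Collecting terms (coefficients in siemens):
  0.321·V_1 - 0.303·V_2 - 0.0001·V_3 - 0.0000122·V_5 = 0.4286
  0.3371·V_2 - 0.303·V_1 - 0.000303·V_4 - 0.003333·V_5 = 0.7273
  0.417·V_3 - 0.0001·V_1 = 0.004706
  0.197·V_4 - 0.000303·V_2 - 0.1961·V_5 = 0.016
  0.2272·V_5 - 0.0000122·V_1 - 0.003333·V_2 - 0.1961·V_4 = 0.6667
Solving these 5 simultaneous equations (Gaussian elimination) gives:
  V_1 = 23.9 V, V_2 = 23.9 V, V_3 = 0.01702 V, V_4 = 23.99 V
  V_5 = 23.99 V
Power in each resistor, P = (ΔV)²/R:
  P_R1 = (24 - 0.01702)²/5100 = 0.1128 W
  P_R2 = (24 - 23.99)²/36 = 0.000003775 W
  P_R3 = (24 - 23.9)²/33 = 0.0003188 W
  P_R4 = (23.9 - 23.99)²/3300 = 0.000002499 W
  P_R5 = (24 - 0)²/1100 = 0.5236 W
  P_R6 = (23.9 - 23.99)²/82000 = 0.0000001047 W
  P_R7 = (24 - 23.9)²/56 = 0.0001942 W
  P_R8 = (24 - 23.99)²/1500 = 0.00000009217 W
  P_R9 = (23.9 - 23.9)²/3.3 = 0.0000009071 W
  P_R10 = (23.9 - 0.01702)²/10000 = 0.05702 W
  P_R11 = (23.9 - 23.99)²/300 = 0.00002755 W
  P_R12 = (23.9 - 0)²/8200 = 0.06964 W
  P_R13 = (0.01702 - 0)²/2.4 = 0.0001207 W
  P_R14 = (23.99 - 23.99)²/5.1 = 0.000000001975 W
P_total = P_R1 + P_R2 + P_R3 + P_R4 + P_R5 + P_R6 + P_R7 + P_R8 + P_R9 + P_R10 + P_R11 + P_R12 + P_R13 + P_R14 = 0.7638 W

Final answer: 0.7638 W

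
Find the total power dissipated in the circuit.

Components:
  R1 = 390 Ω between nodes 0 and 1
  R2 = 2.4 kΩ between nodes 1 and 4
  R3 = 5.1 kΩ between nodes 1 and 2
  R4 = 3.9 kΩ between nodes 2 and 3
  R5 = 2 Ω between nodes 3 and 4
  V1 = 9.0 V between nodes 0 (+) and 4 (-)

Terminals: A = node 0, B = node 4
Nodal analysis, taking node 4 as the 0 V reference.
Source V1 fixes V_0 = 9 V.
KCL at each unknown node (sum of currents leaving = 0; resistances in Ω):
  Node 1: (V_1 - 9)/390 + (V_1 - 0)/2400 + (V_1 - V_2)/5100 = 0
  Node 2: (V_2 - V_1)/5100 + (V_2 - V_3)/3900 = 0
  Node 3: (V_3 - V_2)/3900 + (V_3 - 0)/2 = 0
Collecting terms (coefficients in siemens):
  0.003177·V_1 - 0.0001961·V_2 = 0.02308
  0.0004525·V_2 - 0.0001961·V_1 - 0.0002564·V_3 = 0
  0.5003·V_3 - 0.0002564·V_2 = 0
Solving these 3 simultaneous equations (Gaussian elimination) gives:
  V_1 = 7.464 V, V_2 = 3.235 V, V_3 = 0.001658 V
Power in each resistor, P = (ΔV)²/R:
  P_R1 = (9 - 7.464)²/390 = 0.006051 W
  P_R2 = (7.464 - 0)²/2400 = 0.02321 W
  P_R3 = (7.464 - 3.235)²/5100 = 0.003506 W
  P_R4 = (3.235 - 0.001658)²/3900 = 0.002681 W
  P_R5 = (0.001658 - 0)²/2 = 0.000001375 W
P_total = P_R1 + P_R2 + P_R3 + P_R4 + P_R5 = 0.03545 W

Final answer: 0.03545 W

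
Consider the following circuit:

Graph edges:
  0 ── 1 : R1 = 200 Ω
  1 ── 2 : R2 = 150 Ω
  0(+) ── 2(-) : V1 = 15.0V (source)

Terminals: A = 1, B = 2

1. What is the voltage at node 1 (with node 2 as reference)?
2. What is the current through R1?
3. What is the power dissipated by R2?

Nodal analysis, taking node 2 as the 0 V reference.
Source V1 fixes V_0 = 15 V.
KCL at each unknown node (sum of currents leaving = 0; resistances in Ω):
  Node 1: (V_1 - 15)/200 + (V_1 - 0)/150 = 0
Collecting terms: 0.01167 × V_1 = 0.075  =>  V_1 = 6.429 V
Part 1:
  Read off the nodal solution: V_1 = 6.429 V
Part 2:
  I_R1 = (V_0 - V_1)/R1 = (15 - 6.429)/200 = 0.04286 A
  Magnitude: I_R1 = 0.04286 A
Part 3:
  I_R2 = (V_1 - V_2)/R2 = (6.429 - 0)/150 = 0.04286 A
  P_R2 = I_R2² × R2 = (0.04286)² × 150 = 0.2755 W

Final answers:
1. V_1 = 6.429 V
2. I_R1 = 0.04286 A
3. P_R2 = 0.2755 W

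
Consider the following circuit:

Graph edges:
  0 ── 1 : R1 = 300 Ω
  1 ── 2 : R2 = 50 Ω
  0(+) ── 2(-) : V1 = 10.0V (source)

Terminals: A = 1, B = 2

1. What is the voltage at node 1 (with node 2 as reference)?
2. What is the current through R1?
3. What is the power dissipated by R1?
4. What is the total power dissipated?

Nodal analysis, taking node 2 as the 0 V reference.
Source V1 fixes V_0 = 10 V.
KCL at each unknown node (sum of currents leaving = 0; resistances in Ω):
  Node 1: (V_1 - 10)/300 + (V_1 - 0)/50 = 0
Collecting terms: 0.02333 × V_1 = 0.03333  =>  V_1 = 1.429 V
Part 1:
  Read off the nodal solution: V_1 = 1.429 V
Part 2:
  I_R1 = (V_0 - V_1)/R1 = (10 - 1.429)/300 = 0.02857 A
  Magnitude: I_R1 = 0.02857 A
Part 3:
  I_R1 = (V_0 - V_1)/R1 = (10 - 1.429)/300 = 0.02857 A
  P_R1 = I_R1² × R1 = (0.02857)² × 300 = 0.2449 W
Part 4:
  Power in each resistor, P = (ΔV)²/R:
    P_R1 = (10 - 1.429)²/300 = 0.2449 W
    P_R2 = (1.429 - 0)²/50 = 0.04082 W
  P_total = P_R1 + P_R2 = 0.2857 W

Final answers:
1. V_1 = 1.429 V
2. I_R1 = 0.02857 A
3. P_R1 = 0.2449 W
4. P_total = 0.2857 W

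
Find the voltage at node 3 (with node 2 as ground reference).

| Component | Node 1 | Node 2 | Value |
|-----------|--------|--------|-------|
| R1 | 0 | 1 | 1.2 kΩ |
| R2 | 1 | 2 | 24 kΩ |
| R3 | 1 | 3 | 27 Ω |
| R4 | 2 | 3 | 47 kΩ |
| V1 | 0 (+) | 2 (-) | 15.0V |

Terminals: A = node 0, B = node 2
Nodal analysis, taking node 2 as the 0 V reference.
Source V1 fixes V_0 = 15 V.
KCL at each unknown node (sum of currents leaving = 0; resistances in Ω):
  Node 1: (V_1 - 15)/1200 + (V_1 - 0)/24000 + (V_1 - V_3)/27 = 0
  Node 3: (V_3 - V_1)/27 + (V_3 - 0)/47000 = 0
Collecting terms (coefficients in siemens):
  0.03791·V_1 - 0.03704·V_3 = 0.0125
  0.03706·V_3 - 0.03704·V_1 = 0
Determinant D = (0.03791)(0.03706) - (-0.03704)(-0.03704) = 0.00003321
V_1 = [(0.0125)(0.03706) - (-0.03704)(0)]/D = 13.95 V
V_3 = [(0.03791)(0) - (0.0125)(-0.03704)]/D = 13.94 V
The requested potential is V_3 = 13.94 V.

Final answer: V_3 = 13.94 V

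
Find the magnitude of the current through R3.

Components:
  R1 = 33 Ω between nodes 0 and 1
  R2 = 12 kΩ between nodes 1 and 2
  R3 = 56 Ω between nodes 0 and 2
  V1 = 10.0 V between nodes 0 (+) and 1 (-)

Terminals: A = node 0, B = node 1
Nodal analysis, taking node 1 as the 0 V reference.
Source V1 fixes V_0 = 10 V.
KCL at each unknown node (sum of currents leaving = 0; resistances in Ω):
  Node 2: (V_2 - 0)/12000 + (V_2 - 10)/56 = 0
Collecting terms: 0.01794 × V_2 = 0.1786  =>  V_2 = 9.954 V
I_R3 = (V_0 - V_2)/R3 = (10 - 9.954)/56 = 0.0008295 A
|I_R3| = 0.0008295 A

Final answer: |I_R3| = 0.0008295 A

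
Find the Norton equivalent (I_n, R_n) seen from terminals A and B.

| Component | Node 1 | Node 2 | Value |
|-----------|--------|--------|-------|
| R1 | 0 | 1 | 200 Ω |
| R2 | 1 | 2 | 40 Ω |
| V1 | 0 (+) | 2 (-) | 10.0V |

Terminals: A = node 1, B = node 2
Find the Thévenin equivalent first; then I_n = V_th/R_th and R_n = R_th.
Step 1 — V_th is the open-circuit voltage V_A - V_B (nothing connected across the terminals).
Nodal analysis, taking node 2 as the 0 V reference.
Source V1 fixes V_0 = 10 V.
KCL at each unknown node (sum of currents leaving = 0; resistances in Ω):
  Node 1: (V_1 - 10)/200 + (V_1 - 0)/40 = 0
Collecting terms: 0.03 × V_1 = 0.05  =>  V_1 = 1.667 V
V_th = V_1 - V_2 = 1.667 - 0 = 1.667 V
Step 2 — R_th: zero the source — replace V1 by a short circuit (node 2 merges into node 0) — and find the resistance seen between A (node 1) and B (node 0).
Reduce the network between node 1 (A) and node 0 (B) by series/parallel combination:
  Rp1 = R1 ‖ R2 (parallel, both between nodes 0 and 1) = 1/(1/200 + 1/40) = 33.33 Ω
R_th = 33.33 Ω
I_n = V_th/R_th = 1.667/33.33 = 0.05 A, and R_n = R_th = 33.33 Ω

Final answer: I_n = 0.05 A, R_n = 33.33 Ω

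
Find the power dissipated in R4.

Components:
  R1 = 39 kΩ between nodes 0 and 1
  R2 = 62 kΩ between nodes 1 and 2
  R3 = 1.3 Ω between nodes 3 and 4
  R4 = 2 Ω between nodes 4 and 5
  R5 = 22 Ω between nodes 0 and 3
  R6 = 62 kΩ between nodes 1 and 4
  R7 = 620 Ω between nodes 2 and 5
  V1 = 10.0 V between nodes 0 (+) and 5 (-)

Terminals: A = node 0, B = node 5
Nodal analysis, taking node 5 as the 0 V reference.
Source V1 fixes V_0 = 10 V.
KCL at each unknown node (sum of currents leaving = 0; resistances in Ω):
  Node 1: (V_1 - 10)/39000 + (V_1 - V_2)/62000 + (V_1 - V_4)/62000 = 0
  Node 2: (V_2 - V_1)/62000 + (V_2 - 0)/620 = 0
  Node 3: (V_3 - V_4)/1.3 + (V_3 - 10)/22 = 0
  Node 4: (V_4 - V_3)/1.3 + (V_4 - 0)/2 + (V_4 - V_1)/62000 = 0
Collecting terms (coefficients in siemens):
  0.0000579·V_1 - 0.00001613·V_2 - 0.00001613·V_4 = 0.0002564
  0.001629·V_2 - 0.00001613·V_1 = 0
  0.8147·V_3 - 0.7692·V_4 = 0.4545
  1.269·V_4 - 0.00001613·V_1 - 0.7692·V_3 = 0
Solving these 4 simultaneous equations (Gaussian elimination) gives:
  V_1 = 4.662 V, V_2 = 0.04616 V, V_3 = 1.304 V, V_4 = 0.7906 V
I_R4 = (V_4 - V_5)/R4 = (0.7906 - 0)/2 = 0.3953 A
P_R4 = I_R4² × R4 = (0.3953)² × 2 = 0.3125 W

Final answer: 0.3125 W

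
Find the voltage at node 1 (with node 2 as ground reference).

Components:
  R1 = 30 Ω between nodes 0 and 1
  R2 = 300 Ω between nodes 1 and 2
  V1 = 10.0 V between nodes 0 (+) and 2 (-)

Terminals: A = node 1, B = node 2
Nodal analysis, taking node 2 as the 0 V reference.
Source V1 fixes V_0 = 10 V.
KCL at each unknown node (sum of currents leaving = 0; resistances in Ω):
  Node 1: (V_1 - 10)/30 + (V_1 - 0)/300 = 0
Collecting terms: 0.03667 × V_1 = 0.3333  =>  V_1 = 9.091 V
The requested potential is V_1 = 9.091 V.

Final answer: V_1 = 9.091 V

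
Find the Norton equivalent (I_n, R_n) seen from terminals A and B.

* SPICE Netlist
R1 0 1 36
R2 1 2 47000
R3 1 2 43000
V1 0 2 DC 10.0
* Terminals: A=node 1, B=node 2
Find the Thévenin equivalent first; then I_n = V_th/R_th and R_n = R_th.
Step 1 — V_th is the open-circuit voltage V_A - V_B (nothing connected across the terminals).
Nodal analysis, taking node 2 as the 0 V reference.
Source V1 fixes V_0 = 10 V.
KCL at each unknown node (sum of currents leaving = 0; resistances in Ω):
  Node 1: (V_1 - 10)/36 + (V_1 - 0)/47000 + (V_1 - 0)/43000 = 0
Collecting terms: 0.02782 × V_1 = 0.2778  =>  V_1 = 9.984 V
V_th = V_1 - V_2 = 9.984 - 0 = 9.984 V
Step 2 — R_th: zero the source — replace V1 by a short circuit (node 2 merges into node 0) — and find the resistance seen between A (node 1) and B (node 0).
Reduce the network between node 1 (A) and node 0 (B) by series/parallel combination:
  Rp1 = R1 ‖ R2 ‖ R3 (parallel, all between nodes 0 and 1) = 1/(1/36 + 1/47000 + 1/43000) = 35.94 Ω
R_th = 35.94 Ω
I_n = V_th/R_th = 9.984/35.94 = 0.2778 A, and R_n = R_th = 35.94 Ω

Final answer: I_n = 0.2778 A, R_n = 35.94 Ω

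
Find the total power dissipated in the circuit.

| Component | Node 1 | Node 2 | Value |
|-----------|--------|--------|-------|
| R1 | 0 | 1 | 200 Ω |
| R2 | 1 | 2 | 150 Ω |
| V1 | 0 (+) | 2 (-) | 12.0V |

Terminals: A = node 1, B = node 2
Nodal analysis, taking node 2 as the 0 V reference.
Source V1 fixes V_0 = 12 V.
KCL at each unknown node (sum of currents leaving = 0; resistances in Ω):
  Node 1: (V_1 - 12)/200 + (V_1 - 0)/150 = 0
Collecting terms: 0.01167 × V_1 = 0.06  =>  V_1 = 5.143 V
Power in each resistor, P = (ΔV)²/R:
  P_R1 = (12 - 5.143)²/200 = 0.2351 W
  P_R2 = (5.143 - 0)²/150 = 0.1763 W
P_total = P_R1 + P_R2 = 0.4114 W

Final answer: 0.4114 W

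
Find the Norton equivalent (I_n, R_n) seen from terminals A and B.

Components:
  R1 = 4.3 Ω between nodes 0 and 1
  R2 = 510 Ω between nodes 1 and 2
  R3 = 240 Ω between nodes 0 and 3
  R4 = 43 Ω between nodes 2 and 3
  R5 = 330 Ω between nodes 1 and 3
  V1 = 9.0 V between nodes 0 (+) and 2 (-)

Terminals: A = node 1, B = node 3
Find the Thévenin equivalent first; then I_n = V_th/R_th and R_n = R_th.
Step 1 — V_th is the open-circuit voltage V_A - V_B (nothing connected across the terminals).
Nodal analysis, taking node 2 as the 0 V reference.
Source V1 fixes V_0 = 9 V.
KCL at each unknown node (sum of currents leaving = 0; resistances in Ω):
  Node 1: (V_1 - 9)/4.3 + (V_1 - 0)/510 + (V_1 - V_3)/330 = 0
  Node 3: (V_3 - 9)/240 + (V_3 - 0)/43 + (V_3 - V_1)/330 = 0
Collecting terms (coefficients in siemens):
  0.2375·V_1 - 0.00303·V_3 = 2.093
  0.03045·V_3 - 0.00303·V_1 = 0.0375
Determinant D = (0.2375)(0.03045) - (-0.00303)(-0.00303) = 0.007225
V_1 = [(2.093)(0.03045) - (-0.00303)(0.0375)]/D = 8.838 V
V_3 = [(0.2375)(0.0375) - (2.093)(-0.00303)]/D = 2.111 V
V_th = V_1 - V_3 = 8.838 - 2.111 = 6.727 V
Step 2 — R_th: zero the source — replace V1 by a short circuit (node 2 merges into node 0) — and find the resistance seen between A (node 1) and B (node 3).
Reduce the network between node 1 (A) and node 3 (B) by series/parallel combination:
  Rp1 = R1 ‖ R2 (parallel, both between nodes 0 and 1) = 1/(1/4.3 + 1/510) = 4.264 Ω
  Rp2 = R3 ‖ R4 (parallel, both between nodes 0 and 3) = 1/(1/240 + 1/43) = 36.47 Ω
  Rs1 = Rp1 + Rp2 (series, joined only at node 0) = 4.264 + 36.47 = 40.73 Ω
  Rp3 = R5 ‖ Rs1 (parallel, both between nodes 1 and 3) = 1/(1/330 + 1/40.73) = 36.26 Ω
R_th = 36.26 Ω
I_n = V_th/R_th = 6.727/36.26 = 0.1855 A, and R_n = R_th = 36.26 Ω

Final answer: I_n = 0.1855 A, R_n = 36.26 Ω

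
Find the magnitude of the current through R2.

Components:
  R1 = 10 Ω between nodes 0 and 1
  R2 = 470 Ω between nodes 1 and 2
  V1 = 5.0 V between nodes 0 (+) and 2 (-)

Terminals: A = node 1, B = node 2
Nodal analysis, taking node 2 as the 0 V reference.
Source V1 fixes V_0 = 5 V.
KCL at each unknown node (sum of currents leaving = 0; resistances in Ω):
  Node 1: (V_1 - 5)/10 + (V_1 - 0)/470 = 0
Collecting terms: 0.1021 × V_1 = 0.5  =>  V_1 = 4.896 V
I_R2 = (V_1 - V_2)/R2 = (4.896 - 0)/470 = 0.01042 A
|I_R2| = 0.01042 A

Final answer: |I_R2| = 0.01042 A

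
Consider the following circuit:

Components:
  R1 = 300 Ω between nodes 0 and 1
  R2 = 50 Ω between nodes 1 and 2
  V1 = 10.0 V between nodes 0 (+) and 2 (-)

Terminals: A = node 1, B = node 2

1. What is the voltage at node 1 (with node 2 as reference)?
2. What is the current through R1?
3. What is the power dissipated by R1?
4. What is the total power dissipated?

Nodal analysis, taking node 2 as the 0 V reference.
Source V1 fixes V_0 = 10 V.
KCL at each unknown node (sum of currents leaving = 0; resistances in Ω):
  Node 1: (V_1 - 10)/300 + (V_1 - 0)/50 = 0
Collecting terms: 0.02333 × V_1 = 0.03333  =>  V_1 = 1.429 V
Part 1:
  Read off the nodal solution: V_1 = 1.429 V
Part 2:
  I_R1 = (V_0 - V_1)/R1 = (10 - 1.429)/300 = 0.02857 A
  Magnitude: I_R1 = 0.02857 A
Part 3:
  I_R1 = (V_0 - V_1)/R1 = (10 - 1.429)/300 = 0.02857 A
  P_R1 = I_R1² × R1 = (0.02857)² × 300 = 0.2449 W
Part 4:
  Power in each resistor, P = (ΔV)²/R:
    P_R1 = (10 - 1.429)²/300 = 0.2449 W
    P_R2 = (1.429 - 0)²/50 = 0.04082 W
  P_total = P_R1 + P_R2 = 0.2857 W

Final answers:
1. V_1 = 1.429 V
2. I_R1 = 0.02857 A
3. P_R1 = 0.2449 W
4. P_total = 0.2857 W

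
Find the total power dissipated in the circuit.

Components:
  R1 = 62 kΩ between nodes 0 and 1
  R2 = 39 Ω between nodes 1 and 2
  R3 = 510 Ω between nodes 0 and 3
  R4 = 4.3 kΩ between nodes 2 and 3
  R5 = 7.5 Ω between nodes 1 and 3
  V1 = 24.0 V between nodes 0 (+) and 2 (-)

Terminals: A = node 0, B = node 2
Nodal analysis, taking node 2 as the 0 V reference.
Source V1 fixes V_0 = 24 V.
KCL at each unknown node (sum of currents leaving = 0; resistances in Ω):
  Node 1: (V_1 - 24)/62000 + (V_1 - 0)/39 + (V_1 - V_3)/7.5 = 0
  Node 3: (V_3 - 24)/510 + (V_3 - 0)/4300 + (V_3 - V_1)/7.5 = 0
Collecting terms (coefficients in siemens):
  0.159·V_1 - 0.1333·V_3 = 0.0003871
  0.1355·V_3 - 0.1333·V_1 = 0.04706
Determinant D = (0.159)(0.1355) - (-0.1333)(-0.1333) = 0.00377
V_1 = [(0.0003871)(0.1355) - (-0.1333)(0.04706)]/D = 1.678 V
V_3 = [(0.159)(0.04706) - (0.0003871)(-0.1333)]/D = 1.998 V
Power in each resistor, P = (ΔV)²/R:
  P_R1 = (24 - 1.678)²/62000 = 0.008036 W
  P_R2 = (1.678 - 0)²/39 = 0.07223 W
  P_R3 = (24 - 1.998)²/510 = 0.9492 W
  P_R4 = (0 - 1.998)²/4300 = 0.0009288 W
  P_R5 = (1.678 - 1.998)²/7.5 = 0.01366 W
P_total = P_R1 + P_R2 + P_R3 + P_R4 + P_R5 = 1.044 W

Final answer: 1.044 W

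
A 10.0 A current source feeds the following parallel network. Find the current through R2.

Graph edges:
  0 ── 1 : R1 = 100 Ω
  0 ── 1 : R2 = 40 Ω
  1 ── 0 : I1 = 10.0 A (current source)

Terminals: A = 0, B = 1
All resistors sit directly between nodes 0 and 1, so they are in parallel and share one voltage V; the full source current 10 A splits among them.
1/R_par = 1/100 + 1/40 = 0.035 S  =>  R_par = 28.57 Ω
V = I × R_par = 10 × 28.57 = 285.7 V
I_R2 = V/R2 = 285.7/40 = 7.143 A

Final answer: 7.143 A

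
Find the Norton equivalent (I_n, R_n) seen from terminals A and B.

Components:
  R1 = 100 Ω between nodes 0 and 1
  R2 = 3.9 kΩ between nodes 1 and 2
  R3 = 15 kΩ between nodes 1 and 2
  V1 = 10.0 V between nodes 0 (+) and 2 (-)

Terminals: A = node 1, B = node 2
Find the Thévenin equivalent first; then I_n = V_th/R_th and R_n = R_th.
Step 1 — V_th is the open-circuit voltage V_A - V_B (nothing connected across the terminals).
Nodal analysis, taking node 2 as the 0 V reference.
Source V1 fixes V_0 = 10 V.
KCL at each unknown node (sum of currents leaving = 0; resistances in Ω):
  Node 1: (V_1 - 10)/100 + (V_1 - 0)/3900 + (V_1 - 0)/15000 = 0
Collecting terms: 0.01032 × V_1 = 0.1  =>  V_1 = 9.687 V
V_th = V_1 - V_2 = 9.687 - 0 = 9.687 V
Step 2 — R_th: zero the source — replace V1 by a short circuit (node 2 merges into node 0) — and find the resistance seen between A (node 1) and B (node 0).
Reduce the network between node 1 (A) and node 0 (B) by series/parallel combination:
  Rp1 = R1 ‖ R2 ‖ R3 (parallel, all between nodes 0 and 1) = 1/(1/100 + 1/3900 + 1/15000) = 96.87 Ω
R_th = 96.87 Ω
I_n = V_th/R_th = 9.687/96.87 = 0.1 A, and R_n = R_th = 96.87 Ω

Final answer: I_n = 0.1 A, R_n = 96.87 Ω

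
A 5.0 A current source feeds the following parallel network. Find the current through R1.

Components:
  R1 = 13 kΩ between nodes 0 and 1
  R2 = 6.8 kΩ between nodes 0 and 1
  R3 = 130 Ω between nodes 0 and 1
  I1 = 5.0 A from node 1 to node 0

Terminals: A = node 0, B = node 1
All resistors sit directly between nodes 0 and 1, so they are in parallel and share one voltage V; the full source current 5 A splits among them.
1/R_par = 1/13000 + 1/6800 + 1/130 = 0.007916 S  =>  R_par = 126.3 Ω
V = I × R_par = 5 × 126.3 = 631.6 V
I_R1 = V/R1 = 631.6/13000 = 0.04859 A

Final answer: 0.04859 A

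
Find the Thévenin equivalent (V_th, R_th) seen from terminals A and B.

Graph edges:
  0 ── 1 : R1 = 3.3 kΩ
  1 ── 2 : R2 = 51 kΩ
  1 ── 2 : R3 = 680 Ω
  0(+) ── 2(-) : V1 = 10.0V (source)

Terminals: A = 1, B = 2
Step 1 — V_th is the open-circuit voltage V_A - V_B (nothing connected across the terminals).
Nodal analysis, taking node 2 as the 0 V reference.
Source V1 fixes V_0 = 10 V.
KCL at each unknown node (sum of currents leaving = 0; resistances in Ω):
  Node 1: (V_1 - 10)/3300 + (V_1 - 0)/51000 + (V_1 - 0)/680 = 0
Collecting terms: 0.001793 × V_1 = 0.00303  =>  V_1 = 1.69 V
V_th = V_1 - V_2 = 1.69 - 0 = 1.69 V
Step 2 — R_th: zero the source — replace V1 by a short circuit (node 2 merges into node 0) — and find the resistance seen between A (node 1) and B (node 0).
Reduce the network between node 1 (A) and node 0 (B) by series/parallel combination:
  Rp1 = R1 ‖ R2 ‖ R3 (parallel, all between nodes 0 and 1) = 1/(1/3300 + 1/51000 + 1/680) = 557.7 Ω
R_th = 557.7 Ω

Final answer: V_th = 1.69 V, R_th = 557.7 Ω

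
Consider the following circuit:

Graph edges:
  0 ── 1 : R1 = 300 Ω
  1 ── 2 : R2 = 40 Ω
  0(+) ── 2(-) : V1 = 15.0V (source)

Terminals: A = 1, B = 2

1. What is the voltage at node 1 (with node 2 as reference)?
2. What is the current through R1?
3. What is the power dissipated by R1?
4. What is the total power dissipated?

Nodal analysis, taking node 2 as the 0 V reference.
Source V1 fixes V_0 = 15 V.
KCL at each unknown node (sum of currents leaving = 0; resistances in Ω):
  Node 1: (V_1 - 15)/300 + (V_1 - 0)/40 = 0
Collecting terms: 0.02833 × V_1 = 0.05  =>  V_1 = 1.765 V
Part 1:
  Read off the nodal solution: V_1 = 1.765 V
Part 2:
  I_R1 = (V_0 - V_1)/R1 = (15 - 1.765)/300 = 0.04412 A
  Magnitude: I_R1 = 0.04412 A
Part 3:
  I_R1 = (V_0 - V_1)/R1 = (15 - 1.765)/300 = 0.04412 A
  P_R1 = I_R1² × R1 = (0.04412)² × 300 = 0.5839 W
Part 4:
  Power in each resistor, P = (ΔV)²/R:
    P_R1 = (15 - 1.765)²/300 = 0.5839 W
    P_R2 = (1.765 - 0)²/40 = 0.07785 W
  P_total = P_R1 + P_R2 = 0.6618 W

Final answers:
1. V_1 = 1.765 V
2. I_R1 = 0.04412 A
3. P_R1 = 0.5839 W
4. P_total = 0.6618 W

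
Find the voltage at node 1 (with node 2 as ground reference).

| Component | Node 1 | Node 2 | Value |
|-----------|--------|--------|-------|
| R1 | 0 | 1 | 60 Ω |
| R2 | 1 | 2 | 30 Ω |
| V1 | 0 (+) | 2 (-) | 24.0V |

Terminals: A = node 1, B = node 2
Nodal analysis, taking node 2 as the 0 V reference.
Source V1 fixes V_0 = 24 V.
KCL at each unknown node (sum of currents leaving = 0; resistances in Ω):
  Node 1: (V_1 - 24)/60 + (V_1 - 0)/30 = 0
Collecting terms: 0.05 × V_1 = 0.4  =>  V_1 = 8 V
The requested potential is V_1 = 8 V.

Final answer: V_1 = 8 V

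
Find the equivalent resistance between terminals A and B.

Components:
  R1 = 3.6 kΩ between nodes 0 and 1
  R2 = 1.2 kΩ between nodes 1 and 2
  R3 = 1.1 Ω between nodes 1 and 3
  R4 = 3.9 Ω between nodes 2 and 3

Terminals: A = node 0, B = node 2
Reduce the network between node 0 (A) and node 2 (B) by series/parallel combination:
  Rs1 = R3 + R4 (series, joined only at node 3) = 1.1 + 3.9 = 5 Ω
  Rp1 = R2 ‖ Rs1 (parallel, both between nodes 1 and 2) = 1/(1/1200 + 1/5) = 4.979 Ω
  Rs2 = R1 + Rp1 (series, joined only at node 1) = 3600 + 4.979 = 3605 Ω
R_eq = 3.605 kΩ

Final answer: 3.605 kΩ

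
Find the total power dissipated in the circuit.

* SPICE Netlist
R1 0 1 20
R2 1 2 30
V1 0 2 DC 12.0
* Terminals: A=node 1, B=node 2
Nodal analysis, taking node 2 as the 0 V reference.
Source V1 fixes V_0 = 12 V.
KCL at each unknown node (sum of currents leaving = 0; resistances in Ω):
  Node 1: (V_1 - 12)/20 + (V_1 - 0)/30 = 0
Collecting terms: 0.08333 × V_1 = 0.6  =>  V_1 = 7.2 V
Power in each resistor, P = (ΔV)²/R:
  P_R1 = (12 - 7.2)²/20 = 1.152 W
  P_R2 = (7.2 - 0)²/30 = 1.728 W
P_total = P_R1 + P_R2 = 2.88 W

Final answer: 2.88 W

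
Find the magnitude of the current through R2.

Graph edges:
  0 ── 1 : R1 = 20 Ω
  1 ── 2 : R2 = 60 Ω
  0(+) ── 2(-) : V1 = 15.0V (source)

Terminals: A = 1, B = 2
Nodal analysis, taking node 2 as the 0 V reference.
Source V1 fixes V_0 = 15 V.
KCL at each unknown node (sum of currents leaving = 0; resistances in Ω):
  Node 1: (V_1 - 15)/20 + (V_1 - 0)/60 = 0
Collecting terms: 0.06667 × V_1 = 0.75  =>  V_1 = 11.25 V
I_R2 = (V_1 - V_2)/R2 = (11.25 - 0)/60 = 0.1875 A
|I_R2| = 0.1875 A

Final answer: |I_R2| = 0.1875 A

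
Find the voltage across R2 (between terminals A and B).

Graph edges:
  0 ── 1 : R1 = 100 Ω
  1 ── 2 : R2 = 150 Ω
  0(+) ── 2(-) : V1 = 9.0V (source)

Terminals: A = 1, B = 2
R1 and R2 are in series across V1 (node 0 → node 1 → node 2), and the output A–B is taken across R2, so this is a voltage divider.
Series current: I = V1/(R1 + R2) = 9/(100 + 150) = 9/250 = 0.036 A
V_R2 = I × R2 = V1 × R2/(R1 + R2) = 9 × 150/250 = 5.4 V

Final answer: 5.4 V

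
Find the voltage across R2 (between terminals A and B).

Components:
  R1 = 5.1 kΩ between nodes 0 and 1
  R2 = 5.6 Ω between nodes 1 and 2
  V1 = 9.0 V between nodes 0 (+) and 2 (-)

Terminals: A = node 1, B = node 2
R1 and R2 are in series across V1 (node 0 → node 1 → node 2), and the output A–B is taken across R2, so this is a voltage divider.
Series current: I = V1/(R1 + R2) = 9/(5100 + 5.6) = 9/5106 = 0.001763 A
V_R2 = I × R2 = V1 × R2/(R1 + R2) = 9 × 5.6/5106 = 0.009872 V

Final answer: 0.009872 V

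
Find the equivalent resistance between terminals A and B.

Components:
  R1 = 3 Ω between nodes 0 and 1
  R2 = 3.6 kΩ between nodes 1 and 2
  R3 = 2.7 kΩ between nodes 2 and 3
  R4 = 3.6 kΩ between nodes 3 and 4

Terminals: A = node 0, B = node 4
Reduce the network between node 0 (A) and node 4 (B) by series/parallel combination:
  Rs1 = R1 + R2 (series, joined only at node 1) = 3 + 3600 = 3603 Ω
  Rs2 = R3 + Rs1 (series, joined only at node 2) = 2700 + 3603 = 6303 Ω
  Rs3 = R4 + Rs2 (series, joined only at node 3) = 3600 + 6303 = 9903 Ω
R_eq = 9.903 kΩ

Final answer: 9.903 kΩ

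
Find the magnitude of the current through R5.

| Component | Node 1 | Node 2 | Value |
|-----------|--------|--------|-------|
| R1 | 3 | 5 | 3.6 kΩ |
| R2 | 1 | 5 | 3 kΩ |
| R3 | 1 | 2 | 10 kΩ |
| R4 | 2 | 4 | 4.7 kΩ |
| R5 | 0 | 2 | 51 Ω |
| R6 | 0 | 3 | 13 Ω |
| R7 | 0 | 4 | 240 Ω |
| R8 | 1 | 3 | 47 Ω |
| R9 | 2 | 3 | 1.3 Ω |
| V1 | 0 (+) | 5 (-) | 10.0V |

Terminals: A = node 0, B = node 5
Nodal analysis, taking node 5 as the 0 V reference.
Source V1 fixes V_0 = 10 V.
KCL at each unknown node (sum of currents leaving = 0; resistances in Ω):
  Node 1: (V_1 - 0)/3000 + (V_1 - V_2)/10000 + (V_1 - V_3)/47 = 0
  Node 2: (V_2 - V_1)/10000 + (V_2 - V_4)/4700 + (V_2 - 10)/51 + (V_2 - V_3)/1.3 = 0
  Node 3: (V_3 - 0)/3600 + (V_3 - 10)/13 + (V_3 - V_1)/47 + (V_3 - V_2)/1.3 = 0
  Node 4: (V_4 - V_2)/4700 + (V_4 - 10)/240 = 0
Collecting terms (coefficients in siemens):
  0.02171·V_1 - 0.0001·V_2 - 0.02128·V_3 = 0
  0.7892·V_2 - 0.0001·V_1 - 0.7692·V_3 - 0.0002128·V_4 = 0.1961
  0.8677·V_3 - 0.02128·V_1 - 0.7692·V_2 = 0.7692
  0.004379·V_4 - 0.0002128·V_2 = 0.04167
Solving these 4 simultaneous equations (Gaussian elimination) gives:
  V_1 = 9.785 V, V_2 = 9.939 V, V_3 = 9.937 V, V_4 = 9.997 V
I_R5 = (V_0 - V_2)/R5 = (10 - 9.939)/51 = 0.001196 A
|I_R5| = 0.001196 A

Final answer: |I_R5| = 0.001196 A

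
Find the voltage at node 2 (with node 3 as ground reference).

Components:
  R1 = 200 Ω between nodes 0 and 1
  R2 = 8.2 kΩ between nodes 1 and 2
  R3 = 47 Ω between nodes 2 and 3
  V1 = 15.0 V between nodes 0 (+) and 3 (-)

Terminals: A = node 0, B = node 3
Nodal analysis, taking node 3 as the 0 V reference.
Source V1 fixes V_0 = 15 V.
KCL at each unknown node (sum of currents leaving = 0; resistances in Ω):
  Node 1: (V_1 - 15)/200 + (V_1 - V_2)/8200 = 0
  Node 2: (V_2 - V_1)/8200 + (V_2 - 0)/47 = 0
Collecting terms (coefficients in siemens):
  0.005122·V_1 - 0.000122·V_2 = 0.075
  0.0214·V_2 - 0.000122·V_1 = 0
Determinant D = (0.005122)(0.0214) - (-0.000122)(-0.000122) = 0.0001096
V_1 = [(0.075)(0.0214) - (-0.000122)(0)]/D = 14.64 V
V_2 = [(0.005122)(0) - (0.075)(-0.000122)]/D = 0.08346 V
The requested potential is V_2 = 0.08346 V.

Final answer: V_2 = 0.08346 V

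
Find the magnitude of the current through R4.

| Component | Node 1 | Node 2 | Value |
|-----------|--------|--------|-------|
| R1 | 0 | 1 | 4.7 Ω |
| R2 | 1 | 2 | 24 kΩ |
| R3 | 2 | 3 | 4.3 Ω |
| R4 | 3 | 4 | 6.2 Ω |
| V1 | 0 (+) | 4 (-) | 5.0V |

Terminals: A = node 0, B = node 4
Nodal analysis, taking node 4 as the 0 V reference.
Source V1 fixes V_0 = 5 V.
KCL at each unknown node (sum of currents leaving = 0; resistances in Ω):
  Node 1: (V_1 - 5)/4.7 + (V_1 - V_2)/24000 = 0
  Node 2: (V_2 - V_1)/24000 + (V_2 - V_3)/4.3 = 0
  Node 3: (V_3 - V_2)/4.3 + (V_3 - 0)/6.2 = 0
Collecting terms (coefficients in siemens):
  0.2128·V_1 - 0.00004167·V_2 = 1.064
  0.2326·V_2 - 0.00004167·V_1 - 0.2326·V_3 = 0
  0.3938·V_3 - 0.2326·V_2 = 0
Solving these 3 simultaneous equations (Gaussian elimination) gives:
  V_1 = 4.999 V, V_2 = 0.002186 V, V_3 = 0.001291 V
I_R4 = (V_3 - V_4)/R4 = (0.001291 - 0)/6.2 = 0.0002082 A
|I_R4| = 0.0002082 A

Final answer: |I_R4| = 0.0002082 A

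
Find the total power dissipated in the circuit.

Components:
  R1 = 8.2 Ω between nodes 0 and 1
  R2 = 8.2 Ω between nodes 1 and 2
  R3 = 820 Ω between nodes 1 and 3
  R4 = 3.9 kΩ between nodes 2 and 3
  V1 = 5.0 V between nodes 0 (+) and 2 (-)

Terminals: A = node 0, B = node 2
Nodal analysis, taking node 2 as the 0 V reference.
Source V1 fixes V_0 = 5 V.
KCL at each unknown node (sum of currents leaving = 0; resistances in Ω):
  Node 1: (V_1 - 5)/8.2 + (V_1 - 0)/8.2 + (V_1 - V_3)/820 = 0
  Node 3: (V_3 - V_1)/820 + (V_3 - 0)/3900 = 0
Collecting terms (coefficients in siemens):
  0.2451·V_1 - 0.00122·V_3 = 0.6098
  0.001476·V_3 - 0.00122·V_1 = 0
Determinant D = (0.2451)(0.001476) - (-0.00122)(-0.00122) = 0.0003603
V_1 = [(0.6098)(0.001476) - (-0.00122)(0)]/D = 2.498 V
V_3 = [(0.2451)(0) - (0.6098)(-0.00122)]/D = 2.064 V
Power in each resistor, P = (ΔV)²/R:
  P_R1 = (5 - 2.498)²/8.2 = 0.7635 W
  P_R2 = (2.498 - 0)²/8.2 = 0.7609 W
  P_R3 = (2.498 - 2.064)²/820 = 0.0002296 W
  P_R4 = (0 - 2.064)²/3900 = 0.001092 W
P_total = P_R1 + P_R2 + P_R3 + P_R4 = 1.526 W

Final answer: 1.526 W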